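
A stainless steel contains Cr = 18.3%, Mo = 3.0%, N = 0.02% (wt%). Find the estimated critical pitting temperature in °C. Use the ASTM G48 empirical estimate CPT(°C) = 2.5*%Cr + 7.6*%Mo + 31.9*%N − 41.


Apply the ASTM G48 empirical CPT estimate: CPT(°C) = 2.5*%Cr + 7.6*%Mo + 31.9*%N − 41
2.5*18.3 = 45.75; 7.6*3.0 = 22.8; 31.9*0.02 = 0.638
CPT = 45.75 + 22.8 + 0.638 − 41 = 28.188 °C
Rounded to 0.1 °C: CPT ≈ 28.2 °C

28.2 °C


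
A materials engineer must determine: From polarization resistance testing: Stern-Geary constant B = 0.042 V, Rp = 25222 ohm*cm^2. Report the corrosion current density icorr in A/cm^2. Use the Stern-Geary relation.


Apply the Stern-Geary relation: icorr = B / Rp
icorr = 0.042 / 25222 = 1.665×10^-6 A/cm^2

1.665×10^-6 A/cm^2


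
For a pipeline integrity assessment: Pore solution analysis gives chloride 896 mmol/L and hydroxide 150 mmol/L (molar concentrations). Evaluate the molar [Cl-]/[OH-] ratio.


Threshold parameter = [Cl-] / [OH-] (molar basis; both in mmol/L, so units cancel)
Ratio = 896 / 150 = 5.97

5.97


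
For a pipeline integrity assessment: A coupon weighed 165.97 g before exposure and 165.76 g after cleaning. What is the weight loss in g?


Weight loss = initial − final
WL = 165.97 − 165.76 = 0.21 g

0.21 g


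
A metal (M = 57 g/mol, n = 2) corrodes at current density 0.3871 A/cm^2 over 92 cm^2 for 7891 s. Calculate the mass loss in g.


Apply Faraday's law: m = i*A*t*M / (n*F)
Total charge passed Q = i*A*t = 0.3871*92*7891 = 281023.7612 C
m = Q*M/(n*F) = 281023.7612*57/(2*96485) = 83.01 g

83.01 g


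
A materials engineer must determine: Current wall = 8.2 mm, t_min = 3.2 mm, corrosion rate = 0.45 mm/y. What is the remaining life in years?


Apply the remaining-life relation: RL = (t_current − t_min) / CR
RL = (8.2 − 3.2) / 0.45 = 5.0 / 0.45 = 11.1 years

11.1 years


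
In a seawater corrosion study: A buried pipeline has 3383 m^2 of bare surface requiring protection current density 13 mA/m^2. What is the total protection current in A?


I = area * current density, then convert mA → A (÷1000)
I = 3383 * 13 / 1000 = 43.98 A

43.98 A


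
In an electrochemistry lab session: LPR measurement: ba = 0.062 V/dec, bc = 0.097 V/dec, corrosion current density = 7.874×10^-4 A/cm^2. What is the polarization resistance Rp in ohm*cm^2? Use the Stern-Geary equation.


Apply the Stern-Geary equation: Rp = ba*bc / (2.303*icorr*(ba+bc))
ba*bc = 0.062*0.097 = 0.006014
ba+bc = 0.159; 2.303*icorr*(ba+bc) = 2.303*7.874×10^-4*0.159 = 2.8832777×10^-4
Rp = 0.006014 / 2.8832777×10^-4 = 20.86 ohm*cm^2

20.86 ohm*cm^2


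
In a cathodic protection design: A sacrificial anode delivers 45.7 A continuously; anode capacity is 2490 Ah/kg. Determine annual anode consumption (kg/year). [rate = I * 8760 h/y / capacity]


Annual consumption = current * hours per year / capacity
Rate = 45.7 * 8760 / 2490 = 160.8 kg/year

160.8 kg/year


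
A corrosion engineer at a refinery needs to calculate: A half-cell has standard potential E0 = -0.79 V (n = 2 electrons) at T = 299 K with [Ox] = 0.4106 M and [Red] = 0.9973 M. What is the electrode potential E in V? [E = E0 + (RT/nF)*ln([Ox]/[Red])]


Apply the Nernst equation: E = E0 + (RT/nF)*ln([Ox]/[Red])
Step 1: RT/nF = 8.314*299/(2*96485) = 0.01288224 V
Step 2: [Ox]/[Red] = 0.4106/0.9973 = 0.411712
Step 3: ln(0.411712) = -0.887431
Step 4: correction = 0.01288224 * -0.887431 = -0.011 V
E = -0.79 + -0.011 = -0.801 V

-0.801 V


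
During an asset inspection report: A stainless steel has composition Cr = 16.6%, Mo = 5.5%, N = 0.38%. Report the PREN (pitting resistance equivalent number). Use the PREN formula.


Apply the PREN formula: PREN = Cr + 3.3*Mo + 16*N
PREN = 16.6 + 3.3*5.5 + 16*0.38
PREN = 16.6 + 18.15 + 6.08 = 40.83

40.83


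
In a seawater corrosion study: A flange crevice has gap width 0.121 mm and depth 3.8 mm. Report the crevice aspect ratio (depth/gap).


Aspect ratio = depth / gap
Ratio = 3.8 / 0.121 = 31.4

31.4


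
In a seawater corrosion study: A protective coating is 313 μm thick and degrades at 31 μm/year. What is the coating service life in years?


Service life = thickness / degradation rate
Life = 313 / 31 = 10.1 years

10.1 years


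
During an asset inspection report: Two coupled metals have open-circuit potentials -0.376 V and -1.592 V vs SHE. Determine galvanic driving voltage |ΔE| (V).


Driving voltage is the absolute potential difference.
|ΔE| = |-0.376 − (-1.592)| = 1.216 V

1.216 V


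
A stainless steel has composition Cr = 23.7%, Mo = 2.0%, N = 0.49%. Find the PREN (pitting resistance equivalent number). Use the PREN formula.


Apply the PREN formula: PREN = Cr + 3.3*Mo + 16*N
PREN = 23.7 + 3.3*2.0 + 16*0.49
PREN = 23.7 + 6.6 + 7.84 = 38.14

38.14


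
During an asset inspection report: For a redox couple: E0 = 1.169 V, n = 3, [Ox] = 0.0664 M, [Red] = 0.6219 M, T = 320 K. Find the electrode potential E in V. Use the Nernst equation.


Apply the Nernst equation: E = E0 + (RT/nF)*ln([Ox]/[Red])
Step 1: RT/nF = 8.314*320/(3*96485) = 0.00919134 V
Step 2: [Ox]/[Red] = 0.0664/0.6219 = 0.10677
Step 3: ln(0.10677) = -2.237078
Step 4: correction = 0.00919134 * -2.237078 = -0.021 V
E = 1.169 + -0.021 = 1.148 V

1.148 V


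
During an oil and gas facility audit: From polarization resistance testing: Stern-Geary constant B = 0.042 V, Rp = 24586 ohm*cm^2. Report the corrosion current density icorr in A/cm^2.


Apply the Stern-Geary relation: icorr = B / Rp
icorr = 0.042 / 24586 = 1.708×10^-6 A/cm^2

1.708×10^-6 A/cm^2


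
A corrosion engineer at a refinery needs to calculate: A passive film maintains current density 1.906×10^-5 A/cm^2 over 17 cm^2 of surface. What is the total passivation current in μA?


I = i_pass * A, then convert A → μA (×10^6)
I = 1.906×10^-5 * 17 * 10^6 = 324.02 μA

324.02 μA


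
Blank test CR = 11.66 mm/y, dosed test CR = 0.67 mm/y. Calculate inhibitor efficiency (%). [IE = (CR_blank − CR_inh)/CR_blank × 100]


Apply the inhibitor-efficiency definition: IE = (CR_blank − CR_inh)/CR_blank × 100
IE = (11.66 − 0.67) / 11.66 × 100
IE = 10.99 / 11.66 × 100 = 94.3 %

94.3 %


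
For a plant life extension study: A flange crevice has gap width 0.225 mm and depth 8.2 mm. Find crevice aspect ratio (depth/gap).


Aspect ratio = depth / gap
Ratio = 8.2 / 0.225 = 36.4

36.4


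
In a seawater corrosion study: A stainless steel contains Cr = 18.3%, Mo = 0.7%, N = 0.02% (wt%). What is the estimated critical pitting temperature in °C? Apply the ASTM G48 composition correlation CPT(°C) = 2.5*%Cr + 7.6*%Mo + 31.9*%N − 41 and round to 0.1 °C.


Apply the ASTM G48 empirical CPT estimate: CPT(°C) = 2.5*%Cr + 7.6*%Mo + 31.9*%N − 41
2.5*18.3 = 45.75; 7.6*0.7 = 5.32; 31.9*0.02 = 0.638
CPT = 45.75 + 5.32 + 0.638 − 41 = 10.708 °C
Rounded to 0.1 °C: CPT ≈ 10.7 °C

10.7 °C


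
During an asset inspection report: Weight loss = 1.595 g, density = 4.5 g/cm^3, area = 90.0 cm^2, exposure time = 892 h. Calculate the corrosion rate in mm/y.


Apply the mm/y weight-loss relation: CR = 87600 * W / (D * A * T)
Numerator: 87600 * 1.595 = 139722.0
Denominator: 4.5 * 90.0 * 892 = 361260.0
CR = 139722.0 / 361260.0 = 0.386763 mm/y

0.386763 mm/y


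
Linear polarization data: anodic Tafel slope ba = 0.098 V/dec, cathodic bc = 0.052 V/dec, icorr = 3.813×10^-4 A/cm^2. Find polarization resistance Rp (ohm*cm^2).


Apply the Stern-Geary equation: Rp = ba*bc / (2.303*icorr*(ba+bc))
ba*bc = 0.098*0.052 = 0.005096
ba+bc = 0.15; 2.303*icorr*(ba+bc) = 2.303*3.813×10^-4*0.15 = 1.3172009×10^-4
Rp = 0.005096 / 1.3172009×10^-4 = 38.69 ohm*cm^2

38.69 ohm*cm^2


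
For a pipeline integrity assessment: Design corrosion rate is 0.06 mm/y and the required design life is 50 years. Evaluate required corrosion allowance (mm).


Corrosion allowance = CR × design life
CA = 0.06 * 50 = 3.0 mm

3.0 mm


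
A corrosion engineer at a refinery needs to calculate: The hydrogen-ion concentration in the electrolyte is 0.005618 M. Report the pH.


pH = −log10[H+]
pH = −log10(0.005618) = 2.25

2.25


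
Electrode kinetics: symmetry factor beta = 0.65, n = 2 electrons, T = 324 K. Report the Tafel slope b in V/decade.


Apply the Tafel slope relation: b = 2.303*R*T/(beta*n*F)
Numerator: 2.303 * 8.314 * 324 = 6203.67
Denominator: 0.65 * 2 * 96485 = 125430.5
b = 6203.67 / 125430.5 = 0.049 V/decade

0.049 V/decade


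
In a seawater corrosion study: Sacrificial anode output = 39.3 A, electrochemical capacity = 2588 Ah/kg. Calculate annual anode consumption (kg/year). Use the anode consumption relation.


Annual consumption = current * hours per year / capacity
Rate = 39.3 * 8760 / 2588 = 133.0 kg/year

133.0 kg/year


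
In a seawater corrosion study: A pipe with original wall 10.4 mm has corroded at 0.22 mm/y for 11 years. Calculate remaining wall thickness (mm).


Remaining wall = original − CR × time
t = 10.4 − 0.22*11 = 10.4 − 2.42 = 7.98 mm

7.98 mm


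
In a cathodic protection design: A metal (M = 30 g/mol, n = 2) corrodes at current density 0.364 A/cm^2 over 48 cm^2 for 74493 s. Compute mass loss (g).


Apply Faraday's law: m = i*A*t*M / (n*F)
Total charge passed Q = i*A*t = 0.364*48*74493 = 1301541.696 C
m = Q*M/(n*F) = 1301541.696*30/(2*96485) = 202.344 g

202.344 g


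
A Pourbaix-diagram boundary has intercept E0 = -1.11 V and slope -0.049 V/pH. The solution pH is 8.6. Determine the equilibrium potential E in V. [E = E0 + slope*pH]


Apply the Pourbaix line equation: E = E0 + slope*pH
E = -1.11 + (-0.049)*8.6 = -1.11 + (-0.4214) = -1.5314 V
Rounded to 4 decimal places: E = -1.5314 V

-1.5314 V


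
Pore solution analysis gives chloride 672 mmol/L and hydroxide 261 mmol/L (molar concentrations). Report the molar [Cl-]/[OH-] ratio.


Threshold parameter = [Cl-] / [OH-] (molar basis; both in mmol/L, so units cancel)
Ratio = 672 / 261 = 2.57

2.57


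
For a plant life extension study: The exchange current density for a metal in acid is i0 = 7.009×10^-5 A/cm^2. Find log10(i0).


i0 = 7.009×10^-5 A/cm^2
log10(i0) = -4.154

-4.154


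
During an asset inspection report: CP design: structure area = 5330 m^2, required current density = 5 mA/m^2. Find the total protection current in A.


I = area * current density, then convert mA → A (÷1000)
I = 5330 * 5 / 1000 = 26.65 A

26.65 A


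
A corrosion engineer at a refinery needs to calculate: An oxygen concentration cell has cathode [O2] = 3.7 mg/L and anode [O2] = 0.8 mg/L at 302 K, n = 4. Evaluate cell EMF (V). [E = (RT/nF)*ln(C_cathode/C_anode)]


Apply the Nernst concentration-cell relation: E = (RT/nF)*ln(C_cathode/C_anode)
RT/nF = 8.314*302/(4*96485) = 0.00650575 V
ln(3.7/0.8) = 1.53148
E = 0.00650575 * 1.53148 = 0.00996 V

0.00996 V


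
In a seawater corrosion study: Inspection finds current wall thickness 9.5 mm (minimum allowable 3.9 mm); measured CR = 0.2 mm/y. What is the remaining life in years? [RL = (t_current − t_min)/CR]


Apply the remaining-life relation: RL = (t_current − t_min) / CR
RL = (9.5 − 3.9) / 0.2 = 5.6 / 0.2 = 28.0 years

28.0 years


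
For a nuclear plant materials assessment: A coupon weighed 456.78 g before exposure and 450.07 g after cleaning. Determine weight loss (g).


Weight loss = initial − final
WL = 456.78 − 450.07 = 6.71 g

6.71 g


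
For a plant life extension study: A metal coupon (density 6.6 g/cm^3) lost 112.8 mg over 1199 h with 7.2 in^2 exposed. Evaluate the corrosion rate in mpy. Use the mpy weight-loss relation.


Apply the mpy weight-loss relation: CR = 534 * W / (D * A * T)
Numerator: 534 * 112.8 = 60235.2
Denominator: 6.6 * 7.2 * 1199 = 56976.48
CR = 60235.2 / 56976.48 = 1.05719 mpy

1.05719 mpy


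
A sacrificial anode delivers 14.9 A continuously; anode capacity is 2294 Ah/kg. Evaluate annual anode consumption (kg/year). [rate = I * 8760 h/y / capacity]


Annual consumption = current * hours per year / capacity
Rate = 14.9 * 8760 / 2294 = 56.9 kg/year

56.9 kg/year


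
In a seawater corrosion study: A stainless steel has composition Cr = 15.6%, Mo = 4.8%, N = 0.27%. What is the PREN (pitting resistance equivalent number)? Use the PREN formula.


Apply the PREN formula: PREN = Cr + 3.3*Mo + 16*N
PREN = 15.6 + 3.3*4.8 + 16*0.27
PREN = 15.6 + 15.84 + 4.32 = 35.76

35.76


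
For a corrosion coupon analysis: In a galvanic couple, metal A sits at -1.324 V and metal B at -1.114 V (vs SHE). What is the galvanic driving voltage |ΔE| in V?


Driving voltage is the absolute potential difference.
|ΔE| = |-1.324 − (-1.114)| = 0.21 V

0.21 V


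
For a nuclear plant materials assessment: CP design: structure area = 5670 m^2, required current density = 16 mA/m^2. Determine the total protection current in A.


I = area * current density, then convert mA → A (÷1000)
I = 5670 * 16 / 1000 = 90.72 A

90.72 A


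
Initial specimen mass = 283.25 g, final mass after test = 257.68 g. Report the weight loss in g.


Weight loss = initial − final
WL = 283.25 − 257.68 = 25.57 g

25.57 g


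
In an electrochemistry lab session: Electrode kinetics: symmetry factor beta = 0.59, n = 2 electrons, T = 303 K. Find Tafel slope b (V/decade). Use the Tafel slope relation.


Apply the Tafel slope relation: b = 2.303*R*T/(beta*n*F)
Numerator: 2.303 * 8.314 * 303 = 5801.58
Denominator: 0.59 * 2 * 96485 = 113852.3
b = 5801.58 / 113852.3 = 0.051 V/decade

0.051 V/decade


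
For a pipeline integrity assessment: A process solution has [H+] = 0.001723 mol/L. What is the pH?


pH = −log10[H+]
pH = −log10(0.001723) = 2.76

2.76


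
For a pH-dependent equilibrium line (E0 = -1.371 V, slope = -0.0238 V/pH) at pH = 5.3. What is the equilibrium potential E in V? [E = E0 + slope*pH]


Apply the Pourbaix line equation: E = E0 + slope*pH
E = -1.371 + (-0.0238)*5.3 = -1.371 + (-0.12614) = -1.49714 V
Rounded to 4 decimal places: E = -1.4971 V

-1.4971 V


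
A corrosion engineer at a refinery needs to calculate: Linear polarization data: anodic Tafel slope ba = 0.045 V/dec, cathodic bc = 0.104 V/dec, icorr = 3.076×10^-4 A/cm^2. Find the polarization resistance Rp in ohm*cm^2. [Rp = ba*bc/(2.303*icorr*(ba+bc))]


Apply the Stern-Geary equation: Rp = ba*bc / (2.303*icorr*(ba+bc))
ba*bc = 0.045*0.104 = 0.00468
ba+bc = 0.149; 2.303*icorr*(ba+bc) = 2.303*3.076×10^-4*0.149 = 1.0555202×10^-4
Rp = 0.00468 / 1.0555202×10^-4 = 44.34 ohm*cm^2

44.34 ohm*cm^2


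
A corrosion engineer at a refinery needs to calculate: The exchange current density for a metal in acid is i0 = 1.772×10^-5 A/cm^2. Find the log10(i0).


i0 = 1.772×10^-5 A/cm^2
log10(i0) = -4.752

-4.752


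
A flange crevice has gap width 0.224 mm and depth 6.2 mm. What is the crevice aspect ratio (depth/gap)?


Aspect ratio = depth / gap
Ratio = 6.2 / 0.224 = 27.7

27.7


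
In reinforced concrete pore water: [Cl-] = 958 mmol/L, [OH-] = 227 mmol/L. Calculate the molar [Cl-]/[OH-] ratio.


Threshold parameter = [Cl-] / [OH-] (molar basis; both in mmol/L, so units cancel)
Ratio = 958 / 227 = 4.22

4.22


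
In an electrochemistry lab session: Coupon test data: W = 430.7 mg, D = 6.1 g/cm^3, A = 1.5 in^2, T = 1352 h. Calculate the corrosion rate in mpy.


Apply the mpy weight-loss relation: CR = 534 * W / (D * A * T)
Numerator: 534 * 430.7 = 229993.8
Denominator: 6.1 * 1.5 * 1352 = 12370.8
CR = 229993.8 / 12370.8 = 18.592 mpy

18.592 mpy


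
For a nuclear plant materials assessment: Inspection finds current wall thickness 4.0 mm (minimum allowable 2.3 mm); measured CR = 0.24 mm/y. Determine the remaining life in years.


Apply the remaining-life relation: RL = (t_current − t_min) / CR
RL = (4.0 − 2.3) / 0.24 = 1.7 / 0.24 = 7.1 years

7.1 years


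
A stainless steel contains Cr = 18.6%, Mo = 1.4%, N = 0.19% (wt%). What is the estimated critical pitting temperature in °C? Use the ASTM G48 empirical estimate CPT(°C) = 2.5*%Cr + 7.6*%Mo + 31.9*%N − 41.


Apply the ASTM G48 empirical CPT estimate: CPT(°C) = 2.5*%Cr + 7.6*%Mo + 31.9*%N − 41
2.5*18.6 = 46.5; 7.6*1.4 = 10.64; 31.9*0.19 = 6.061
CPT = 46.5 + 10.64 + 6.061 − 41 = 22.201 °C
Rounded to 0.1 °C: CPT ≈ 22.2 °C

22.2 °C


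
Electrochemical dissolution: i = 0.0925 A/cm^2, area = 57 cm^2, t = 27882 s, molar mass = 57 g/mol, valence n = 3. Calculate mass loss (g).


Apply Faraday's law: m = i*A*t*M / (n*F)
Total charge passed Q = i*A*t = 0.0925*57*27882 = 147007.845 C
m = Q*M/(n*F) = 147007.845*57/(3*96485) = 28.949 g

28.949 g


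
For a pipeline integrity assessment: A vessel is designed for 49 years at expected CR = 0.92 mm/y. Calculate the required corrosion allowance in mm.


Corrosion allowance = CR × design life
CA = 0.92 * 49 = 45.08 mm

45.08 mm


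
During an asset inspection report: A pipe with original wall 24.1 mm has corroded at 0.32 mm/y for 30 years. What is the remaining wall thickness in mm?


Remaining wall = original − CR × time
t = 24.1 − 0.32*30 = 24.1 − 9.6 = 14.5 mm

14.5 mm


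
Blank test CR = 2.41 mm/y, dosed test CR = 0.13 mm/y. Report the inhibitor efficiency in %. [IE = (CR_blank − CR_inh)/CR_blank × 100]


Apply the inhibitor-efficiency definition: IE = (CR_blank − CR_inh)/CR_blank × 100
IE = (2.41 − 0.13) / 2.41 × 100
IE = 2.28 / 2.41 × 100 = 94.6 %

94.6 %


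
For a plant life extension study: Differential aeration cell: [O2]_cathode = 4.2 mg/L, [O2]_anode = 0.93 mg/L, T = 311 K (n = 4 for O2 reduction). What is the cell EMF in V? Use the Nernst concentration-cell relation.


Apply the Nernst concentration-cell relation: E = (RT/nF)*ln(C_cathode/C_anode)
RT/nF = 8.314*311/(4*96485) = 0.00669963 V
ln(4.2/0.93) = 1.50766
E = 0.00669963 * 1.50766 = 0.0101 V

0.0101 V


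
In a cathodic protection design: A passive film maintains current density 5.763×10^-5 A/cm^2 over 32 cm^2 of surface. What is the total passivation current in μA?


I = i_pass * A, then convert A → μA (×10^6)
I = 5.763×10^-5 * 32 * 10^6 = 1844.16 μA

1844.16 μA


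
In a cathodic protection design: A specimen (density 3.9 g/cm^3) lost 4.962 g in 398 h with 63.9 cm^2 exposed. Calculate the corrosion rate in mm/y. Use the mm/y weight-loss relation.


Apply the mm/y weight-loss relation: CR = 87600 * W / (D * A * T)
Numerator: 87600 * 4.962 = 434671.2
Denominator: 3.9 * 63.9 * 398 = 99185.58
CR = 434671.2 / 99185.58 = 4.3824 mm/y

4.3824 mm/y


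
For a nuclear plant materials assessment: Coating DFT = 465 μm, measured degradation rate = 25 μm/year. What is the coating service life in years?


Service life = thickness / degradation rate
Life = 465 / 25 = 18.6 years

18.6 years


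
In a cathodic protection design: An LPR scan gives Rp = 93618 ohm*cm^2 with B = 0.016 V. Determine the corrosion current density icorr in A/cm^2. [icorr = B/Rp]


Apply the Stern-Geary relation: icorr = B / Rp
icorr = 0.016 / 93618 = 1.709×10^-7 A/cm^2

1.709×10^-7 A/cm^2


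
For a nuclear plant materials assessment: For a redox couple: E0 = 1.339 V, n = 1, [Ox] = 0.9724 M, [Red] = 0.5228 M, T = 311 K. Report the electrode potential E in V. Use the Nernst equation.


Apply the Nernst equation: E = E0 + (RT/nF)*ln([Ox]/[Red])
Step 1: RT/nF = 8.314*311/(1*96485) = 0.02679851 V
Step 2: [Ox]/[Red] = 0.9724/0.5228 = 1.859985
Step 3: ln(1.859985) = 0.620568
Step 4: correction = 0.02679851 * 0.620568 = 0.0166 V
E = 1.339 + 0.0166 = 1.3556 V

1.3556 V


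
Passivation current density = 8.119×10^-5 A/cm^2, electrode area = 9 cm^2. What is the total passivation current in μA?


I = i_pass * A, then convert A → μA (×10^6)
I = 8.119×10^-5 * 9 * 10^6 = 730.71 μA

730.71 μA


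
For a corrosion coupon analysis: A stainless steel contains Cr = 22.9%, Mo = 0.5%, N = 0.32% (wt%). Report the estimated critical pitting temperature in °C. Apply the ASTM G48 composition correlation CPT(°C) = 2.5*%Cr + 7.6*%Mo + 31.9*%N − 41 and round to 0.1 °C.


Apply the ASTM G48 empirical CPT estimate: CPT(°C) = 2.5*%Cr + 7.6*%Mo + 31.9*%N − 41
2.5*22.9 = 57.25; 7.6*0.5 = 3.8; 31.9*0.32 = 10.208
CPT = 57.25 + 3.8 + 10.208 − 41 = 30.258 °C
Rounded to 0.1 °C: CPT ≈ 30.3 °C

30.3 °C


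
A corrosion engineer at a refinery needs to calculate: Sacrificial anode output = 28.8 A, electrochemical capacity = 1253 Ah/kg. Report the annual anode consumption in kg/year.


Annual consumption = current * hours per year / capacity
Rate = 28.8 * 8760 / 1253 = 201.3 kg/year

201.3 kg/year


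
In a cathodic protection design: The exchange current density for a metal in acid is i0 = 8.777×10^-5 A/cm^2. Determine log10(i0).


i0 = 8.777×10^-5 A/cm^2
log10(i0) = -4.057

-4.057


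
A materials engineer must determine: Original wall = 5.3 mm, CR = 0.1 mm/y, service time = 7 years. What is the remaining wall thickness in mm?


Remaining wall = original − CR × time
t = 5.3 − 0.1*7 = 5.3 − 0.7 = 4.6 mm

4.6 mm


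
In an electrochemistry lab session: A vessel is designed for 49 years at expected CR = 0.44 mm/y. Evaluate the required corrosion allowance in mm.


Corrosion allowance = CR × design life
CA = 0.44 * 49 = 21.56 mm

21.56 mm


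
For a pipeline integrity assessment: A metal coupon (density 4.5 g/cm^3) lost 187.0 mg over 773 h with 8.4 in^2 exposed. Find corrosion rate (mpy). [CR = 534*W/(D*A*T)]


Apply the mpy weight-loss relation: CR = 534 * W / (D * A * T)
Numerator: 534 * 187.0 = 99858.0
Denominator: 4.5 * 8.4 * 773 = 29219.4
CR = 99858.0 / 29219.4 = 3.41752 mpy

3.41752 mpy


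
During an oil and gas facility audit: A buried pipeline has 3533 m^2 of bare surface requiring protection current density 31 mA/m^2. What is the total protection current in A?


I = area * current density, then convert mA → A (÷1000)
I = 3533 * 31 / 1000 = 109.52 A

109.52 A


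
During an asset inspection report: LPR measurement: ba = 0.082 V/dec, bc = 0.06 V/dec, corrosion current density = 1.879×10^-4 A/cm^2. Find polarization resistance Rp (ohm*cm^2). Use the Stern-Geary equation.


Apply the Stern-Geary equation: Rp = ba*bc / (2.303*icorr*(ba+bc))
ba*bc = 0.082*0.06 = 0.00492
ba+bc = 0.142; 2.303*icorr*(ba+bc) = 2.303*1.879×10^-4*0.142 = 6.1448185×10^-5
Rp = 0.00492 / 6.1448185×10^-5 = 80.07 ohm*cm^2

80.07 ohm*cm^2


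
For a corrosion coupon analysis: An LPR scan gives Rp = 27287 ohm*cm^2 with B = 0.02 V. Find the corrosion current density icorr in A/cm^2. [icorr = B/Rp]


Apply the Stern-Geary relation: icorr = B / Rp
icorr = 0.02 / 27287 = 7.329×10^-7 A/cm^2

7.329×10^-7 A/cm^2


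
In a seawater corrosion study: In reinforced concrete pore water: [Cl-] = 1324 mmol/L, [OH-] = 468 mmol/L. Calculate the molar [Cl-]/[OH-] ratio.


Threshold parameter = [Cl-] / [OH-] (molar basis; both in mmol/L, so units cancel)
Ratio = 1324 / 468 = 2.83

2.83


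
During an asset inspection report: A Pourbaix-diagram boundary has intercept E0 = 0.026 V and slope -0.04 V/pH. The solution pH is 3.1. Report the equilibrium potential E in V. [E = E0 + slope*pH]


Apply the Pourbaix line equation: E = E0 + slope*pH
E = 0.026 + (-0.04)*3.1 = 0.026 + (-0.124) = -0.098 V
Rounded to 4 decimal places: E = -0.0980 V

-0.0980 V


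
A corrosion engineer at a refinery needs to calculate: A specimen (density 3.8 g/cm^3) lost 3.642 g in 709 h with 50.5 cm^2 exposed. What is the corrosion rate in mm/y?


Apply the mm/y weight-loss relation: CR = 87600 * W / (D * A * T)
Numerator: 87600 * 3.642 = 319039.2
Denominator: 3.8 * 50.5 * 709 = 136057.1
CR = 319039.2 / 136057.1 = 2.344892 mm/y

2.344892 mm/y


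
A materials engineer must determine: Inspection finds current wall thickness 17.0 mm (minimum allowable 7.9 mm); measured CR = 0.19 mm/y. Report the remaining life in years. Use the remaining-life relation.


Apply the remaining-life relation: RL = (t_current − t_min) / CR
RL = (17.0 − 7.9) / 0.19 = 9.1 / 0.19 = 47.9 years

47.9 years


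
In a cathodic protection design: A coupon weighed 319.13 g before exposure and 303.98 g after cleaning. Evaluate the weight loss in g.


Weight loss = initial − final
WL = 319.13 − 303.98 = 15.15 g

15.15 g


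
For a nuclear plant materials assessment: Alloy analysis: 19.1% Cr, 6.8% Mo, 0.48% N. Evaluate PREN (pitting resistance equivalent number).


Apply the PREN formula: PREN = Cr + 3.3*Mo + 16*N
PREN = 19.1 + 3.3*6.8 + 16*0.48
PREN = 19.1 + 22.44 + 7.68 = 49.22

49.22


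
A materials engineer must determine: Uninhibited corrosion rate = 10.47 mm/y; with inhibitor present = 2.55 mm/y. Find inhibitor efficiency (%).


Apply the inhibitor-efficiency definition: IE = (CR_blank − CR_inh)/CR_blank × 100
IE = (10.47 − 2.55) / 10.47 × 100
IE = 7.92 / 10.47 × 100 = 75.6 %

75.6 %


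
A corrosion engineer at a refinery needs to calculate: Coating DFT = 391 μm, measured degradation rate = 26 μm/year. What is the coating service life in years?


Service life = thickness / degradation rate
Life = 391 / 26 = 15.0 years

15.0 years


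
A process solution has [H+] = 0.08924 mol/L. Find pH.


pH = −log10[H+]
pH = −log10(0.08924) = 1.05

1.05


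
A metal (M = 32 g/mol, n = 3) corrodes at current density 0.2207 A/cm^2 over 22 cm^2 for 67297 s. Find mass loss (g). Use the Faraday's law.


Apply Faraday's law: m = i*A*t*M / (n*F)
Total charge passed Q = i*A*t = 0.2207*22*67297 = 326753.8538 C
m = Q*M/(n*F) = 326753.8538*32/(3*96485) = 36.12348 g

36.12348 g


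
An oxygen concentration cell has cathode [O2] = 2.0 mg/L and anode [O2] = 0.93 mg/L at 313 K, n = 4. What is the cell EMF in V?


Apply the Nernst concentration-cell relation: E = (RT/nF)*ln(C_cathode/C_anode)
RT/nF = 8.314*313/(4*96485) = 0.00674271 V
ln(2.0/0.93) = 0.76572
E = 0.00674271 * 0.76572 = 0.00516 V

0.00516 V


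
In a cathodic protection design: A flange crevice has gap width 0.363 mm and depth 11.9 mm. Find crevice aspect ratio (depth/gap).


Aspect ratio = depth / gap
Ratio = 11.9 / 0.363 = 32.8

32.8


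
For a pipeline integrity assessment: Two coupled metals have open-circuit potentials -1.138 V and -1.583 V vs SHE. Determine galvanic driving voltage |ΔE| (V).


Driving voltage is the absolute potential difference.
|ΔE| = |-1.138 − (-1.583)| = 0.445 V

0.445 V


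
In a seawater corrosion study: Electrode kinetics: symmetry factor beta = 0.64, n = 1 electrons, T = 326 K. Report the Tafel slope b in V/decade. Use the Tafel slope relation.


Apply the Tafel slope relation: b = 2.303*R*T/(beta*n*F)
Numerator: 2.303 * 8.314 * 326 = 6241.97
Denominator: 0.64 * 1 * 96485 = 61750.4
b = 6241.97 / 61750.4 = 0.101 V/decade

0.101 V/decade


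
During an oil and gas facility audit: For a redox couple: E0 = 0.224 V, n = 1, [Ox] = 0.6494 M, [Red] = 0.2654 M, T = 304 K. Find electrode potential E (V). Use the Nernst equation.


Apply the Nernst equation: E = E0 + (RT/nF)*ln([Ox]/[Red])
Step 1: RT/nF = 8.314*304/(1*96485) = 0.02619533 V
Step 2: [Ox]/[Red] = 0.6494/0.2654 = 2.446873
Step 3: ln(2.446873) = 0.894811
Step 4: correction = 0.02619533 * 0.894811 = 0.0234 V
E = 0.224 + 0.0234 = 0.2474 V

0.2474 V


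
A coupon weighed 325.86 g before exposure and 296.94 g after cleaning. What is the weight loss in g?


Weight loss = initial − final
WL = 325.86 − 296.94 = 28.92 g

28.92 g


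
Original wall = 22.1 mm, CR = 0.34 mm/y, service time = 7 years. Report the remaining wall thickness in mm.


Remaining wall = original − CR × time
t = 22.1 − 0.34*7 = 22.1 − 2.38 = 19.72 mm

19.72 mm


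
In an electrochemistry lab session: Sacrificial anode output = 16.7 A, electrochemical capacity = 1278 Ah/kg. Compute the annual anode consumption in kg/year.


Annual consumption = current * hours per year / capacity
Rate = 16.7 * 8760 / 1278 = 114.5 kg/year

114.5 kg/year


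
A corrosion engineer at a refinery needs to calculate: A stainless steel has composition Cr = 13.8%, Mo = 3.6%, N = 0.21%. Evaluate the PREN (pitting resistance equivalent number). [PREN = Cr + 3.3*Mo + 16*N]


Apply the PREN formula: PREN = Cr + 3.3*Mo + 16*N
PREN = 13.8 + 3.3*3.6 + 16*0.21
PREN = 13.8 + 11.88 + 3.36 = 29.04

29.04


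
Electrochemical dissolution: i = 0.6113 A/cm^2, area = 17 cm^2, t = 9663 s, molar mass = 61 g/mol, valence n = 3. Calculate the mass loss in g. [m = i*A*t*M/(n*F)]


Apply Faraday's law: m = i*A*t*M / (n*F)
Total charge passed Q = i*A*t = 0.6113*17*9663 = 100418.8623 C
m = Q*M/(n*F) = 100418.8623*61/(3*96485) = 21.162 g

21.162 g


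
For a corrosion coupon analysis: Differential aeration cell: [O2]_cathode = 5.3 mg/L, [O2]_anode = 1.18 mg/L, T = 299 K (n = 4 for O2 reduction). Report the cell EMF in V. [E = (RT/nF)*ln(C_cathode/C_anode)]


Apply the Nernst concentration-cell relation: E = (RT/nF)*ln(C_cathode/C_anode)
RT/nF = 8.314*299/(4*96485) = 0.00644112 V
ln(5.3/1.18) = 1.50219
E = 0.00644112 * 1.50219 = 0.00968 V

0.00968 V


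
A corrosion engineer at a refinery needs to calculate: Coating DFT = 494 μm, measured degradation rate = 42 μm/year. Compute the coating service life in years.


Service life = thickness / degradation rate
Life = 494 / 42 = 11.8 years

11.8 years


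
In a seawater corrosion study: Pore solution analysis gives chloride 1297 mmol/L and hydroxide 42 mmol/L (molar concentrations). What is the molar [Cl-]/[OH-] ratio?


Threshold parameter = [Cl-] / [OH-] (molar basis; both in mmol/L, so units cancel)
Ratio = 1297 / 42 = 30.88

30.88


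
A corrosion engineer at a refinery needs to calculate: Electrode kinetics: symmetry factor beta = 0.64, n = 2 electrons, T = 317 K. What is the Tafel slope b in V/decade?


Apply the Tafel slope relation: b = 2.303*R*T/(beta*n*F)
Numerator: 2.303 * 8.314 * 317 = 6069.64
Denominator: 0.64 * 2 * 96485 = 123500.8
b = 6069.64 / 123500.8 = 0.049 V/decade

0.049 V/decade


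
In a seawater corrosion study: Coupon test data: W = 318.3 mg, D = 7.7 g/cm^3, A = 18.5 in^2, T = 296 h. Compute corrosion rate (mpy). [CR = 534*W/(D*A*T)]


Apply the mpy weight-loss relation: CR = 534 * W / (D * A * T)
Numerator: 534 * 318.3 = 169972.2
Denominator: 7.7 * 18.5 * 296 = 42165.2
CR = 169972.2 / 42165.2 = 4.031 mpy

4.031 mpy


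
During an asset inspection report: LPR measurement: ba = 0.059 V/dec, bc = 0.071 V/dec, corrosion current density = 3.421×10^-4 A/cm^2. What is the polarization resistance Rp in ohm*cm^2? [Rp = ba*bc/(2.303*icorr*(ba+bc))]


Apply the Stern-Geary equation: Rp = ba*bc / (2.303*icorr*(ba+bc))
ba*bc = 0.059*0.071 = 0.004189
ba+bc = 0.13; 2.303*icorr*(ba+bc) = 2.303*3.421×10^-4*0.13 = 1.0242132×10^-4
Rp = 0.004189 / 1.0242132×10^-4 = 40.9 ohm*cm^2

40.9 ohm*cm^2


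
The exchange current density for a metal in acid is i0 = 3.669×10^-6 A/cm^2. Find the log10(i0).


i0 = 3.669×10^-6 A/cm^2
log10(i0) = -5.435

-5.435


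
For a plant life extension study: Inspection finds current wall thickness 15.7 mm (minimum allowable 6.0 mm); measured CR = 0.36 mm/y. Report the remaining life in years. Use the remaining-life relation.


Apply the remaining-life relation: RL = (t_current − t_min) / CR
RL = (15.7 − 6.0) / 0.36 = 9.7 / 0.36 = 26.9 years

26.9 years


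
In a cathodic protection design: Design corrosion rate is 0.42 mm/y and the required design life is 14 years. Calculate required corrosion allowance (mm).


Corrosion allowance = CR × design life
CA = 0.42 * 14 = 5.88 mm

5.88 mm


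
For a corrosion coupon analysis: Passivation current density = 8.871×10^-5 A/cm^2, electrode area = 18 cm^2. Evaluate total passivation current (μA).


I = i_pass * A, then convert A → μA (×10^6)
I = 8.871×10^-5 * 18 * 10^6 = 1596.78 μA

1596.78 μA


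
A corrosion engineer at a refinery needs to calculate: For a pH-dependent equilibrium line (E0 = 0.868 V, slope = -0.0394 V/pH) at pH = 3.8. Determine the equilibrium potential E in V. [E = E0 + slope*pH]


Apply the Pourbaix line equation: E = E0 + slope*pH
E = 0.868 + (-0.0394)*3.8 = 0.868 + (-0.14972) = 0.71828 V
Rounded to 3 decimal places: E = 0.718 V

0.718 V


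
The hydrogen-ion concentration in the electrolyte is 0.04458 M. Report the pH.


pH = −log10[H+]
pH = −log10(0.04458) = 1.35

1.35


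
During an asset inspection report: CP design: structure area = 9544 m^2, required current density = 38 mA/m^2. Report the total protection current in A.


I = area * current density, then convert mA → A (÷1000)
I = 9544 * 38 / 1000 = 362.67 A

362.67 A


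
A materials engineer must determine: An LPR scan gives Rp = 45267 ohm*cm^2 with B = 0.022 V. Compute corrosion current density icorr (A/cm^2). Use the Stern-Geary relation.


Apply the Stern-Geary relation: icorr = B / Rp
icorr = 0.022 / 45267 = 4.86×10^-7 A/cm^2

4.86×10^-7 A/cm^2


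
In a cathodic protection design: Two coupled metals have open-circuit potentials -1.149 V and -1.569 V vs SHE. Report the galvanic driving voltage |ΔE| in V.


Driving voltage is the absolute potential difference.
|ΔE| = |-1.149 − (-1.569)| = 0.42 V

0.42 V


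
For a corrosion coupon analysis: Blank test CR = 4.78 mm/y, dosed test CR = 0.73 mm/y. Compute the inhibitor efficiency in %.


Apply the inhibitor-efficiency definition: IE = (CR_blank − CR_inh)/CR_blank × 100
IE = (4.78 − 0.73) / 4.78 × 100
IE = 4.05 / 4.78 × 100 = 84.7 %

84.7 %


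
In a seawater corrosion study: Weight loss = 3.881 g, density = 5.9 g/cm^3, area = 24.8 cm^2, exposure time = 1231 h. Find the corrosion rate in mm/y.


Apply the mm/y weight-loss relation: CR = 87600 * W / (D * A * T)
Numerator: 87600 * 3.881 = 339975.6
Denominator: 5.9 * 24.8 * 1231 = 180119.92
CR = 339975.6 / 180119.92 = 1.8875 mm/y

1.8875 mm/y


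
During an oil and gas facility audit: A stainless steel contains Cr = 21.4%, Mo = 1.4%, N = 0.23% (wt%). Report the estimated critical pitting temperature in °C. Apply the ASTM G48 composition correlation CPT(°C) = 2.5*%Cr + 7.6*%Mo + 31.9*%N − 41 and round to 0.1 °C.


Apply the ASTM G48 empirical CPT estimate: CPT(°C) = 2.5*%Cr + 7.6*%Mo + 31.9*%N − 41
2.5*21.4 = 53.5; 7.6*1.4 = 10.64; 31.9*0.23 = 7.337
CPT = 53.5 + 10.64 + 7.337 − 41 = 30.477 °C
Rounded to 0.1 °C: CPT ≈ 30.5 °C

30.5 °C


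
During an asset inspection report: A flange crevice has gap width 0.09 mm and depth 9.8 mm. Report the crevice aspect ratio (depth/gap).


Aspect ratio = depth / gap
Ratio = 9.8 / 0.09 = 108.9

108.9


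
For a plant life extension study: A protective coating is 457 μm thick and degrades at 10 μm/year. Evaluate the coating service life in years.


Service life = thickness / degradation rate
Life = 457 / 10 = 45.7 years

45.7 years


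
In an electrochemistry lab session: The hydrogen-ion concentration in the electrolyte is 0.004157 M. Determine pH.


pH = −log10[H+]
pH = −log10(0.004157) = 2.38

2.38


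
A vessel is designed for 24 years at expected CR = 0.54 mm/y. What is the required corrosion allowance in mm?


Corrosion allowance = CR × design life
CA = 0.54 * 24 = 12.96 mm

12.96 mm


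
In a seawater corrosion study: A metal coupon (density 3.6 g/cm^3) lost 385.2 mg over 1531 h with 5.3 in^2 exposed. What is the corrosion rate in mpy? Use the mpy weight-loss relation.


Apply the mpy weight-loss relation: CR = 534 * W / (D * A * T)
Numerator: 534 * 385.2 = 205696.8
Denominator: 3.6 * 5.3 * 1531 = 29211.48
CR = 205696.8 / 29211.48 = 7.04164 mpy

7.04164 mpy


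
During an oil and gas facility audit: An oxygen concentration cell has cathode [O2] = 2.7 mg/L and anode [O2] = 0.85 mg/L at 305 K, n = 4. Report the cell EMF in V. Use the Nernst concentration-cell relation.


Apply the Nernst concentration-cell relation: E = (RT/nF)*ln(C_cathode/C_anode)
RT/nF = 8.314*305/(4*96485) = 0.00657037 V
ln(2.7/0.85) = 1.15577
E = 0.00657037 * 1.15577 = 0.00759 V

0.00759 V


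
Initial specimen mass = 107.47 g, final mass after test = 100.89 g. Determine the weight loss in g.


Weight loss = initial − final
WL = 107.47 − 100.89 = 6.58 g

6.58 g


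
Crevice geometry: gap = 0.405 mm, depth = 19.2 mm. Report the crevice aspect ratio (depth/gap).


Aspect ratio = depth / gap
Ratio = 19.2 / 0.405 = 47.4

47.4


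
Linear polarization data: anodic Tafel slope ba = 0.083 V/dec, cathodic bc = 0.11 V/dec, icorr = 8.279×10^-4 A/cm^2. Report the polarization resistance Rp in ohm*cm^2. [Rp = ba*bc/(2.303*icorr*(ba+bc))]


Apply the Stern-Geary equation: Rp = ba*bc / (2.303*icorr*(ba+bc))
ba*bc = 0.083*0.11 = 0.00913
ba+bc = 0.193; 2.303*icorr*(ba+bc) = 2.303*8.279×10^-4*0.193 = 3.6798416×10^-4
Rp = 0.00913 / 3.6798416×10^-4 = 24.81 ohm*cm^2

24.81 ohm*cm^2


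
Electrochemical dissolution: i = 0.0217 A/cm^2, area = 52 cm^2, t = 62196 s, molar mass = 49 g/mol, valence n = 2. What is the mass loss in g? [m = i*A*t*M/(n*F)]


Apply Faraday's law: m = i*A*t*M / (n*F)
Total charge passed Q = i*A*t = 0.0217*52*62196 = 70181.9664 C
m = Q*M/(n*F) = 70181.9664*49/(2*96485) = 17.821 g

17.821 g


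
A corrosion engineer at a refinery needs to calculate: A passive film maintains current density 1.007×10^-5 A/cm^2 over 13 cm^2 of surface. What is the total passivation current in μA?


I = i_pass * A, then convert A → μA (×10^6)
I = 1.007×10^-5 * 13 * 10^6 = 130.91 μA

130.91 μA


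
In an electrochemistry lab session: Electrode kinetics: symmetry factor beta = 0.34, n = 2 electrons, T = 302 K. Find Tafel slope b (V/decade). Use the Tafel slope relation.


Apply the Tafel slope relation: b = 2.303*R*T/(beta*n*F)
Numerator: 2.303 * 8.314 * 302 = 5782.44
Denominator: 0.34 * 2 * 96485 = 65609.8
b = 5782.44 / 65609.8 = 0.088 V/decade

0.088 V/decade


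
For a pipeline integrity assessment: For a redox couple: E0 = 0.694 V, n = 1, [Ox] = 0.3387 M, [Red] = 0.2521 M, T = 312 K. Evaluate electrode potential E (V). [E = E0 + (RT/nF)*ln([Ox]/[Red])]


Apply the Nernst equation: E = E0 + (RT/nF)*ln([Ox]/[Red])
Step 1: RT/nF = 8.314*312/(1*96485) = 0.02688468 V
Step 2: [Ox]/[Red] = 0.3387/0.2521 = 1.343514
Step 3: ln(1.343514) = 0.295289
Step 4: correction = 0.02688468 * 0.295289 = 0.0079 V
E = 0.694 + 0.0079 = 0.7019 V

0.7019 V


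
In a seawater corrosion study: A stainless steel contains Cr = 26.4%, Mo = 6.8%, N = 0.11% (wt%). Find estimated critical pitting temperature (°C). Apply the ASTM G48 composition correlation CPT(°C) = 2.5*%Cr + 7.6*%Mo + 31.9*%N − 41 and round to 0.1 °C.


Apply the ASTM G48 empirical CPT estimate: CPT(°C) = 2.5*%Cr + 7.6*%Mo + 31.9*%N − 41
2.5*26.4 = 66; 7.6*6.8 = 51.68; 31.9*0.11 = 3.509
CPT = 66 + 51.68 + 3.509 − 41 = 80.189 °C
Rounded to 0.1 °C: CPT ≈ 80.2 °C

80.2 °C


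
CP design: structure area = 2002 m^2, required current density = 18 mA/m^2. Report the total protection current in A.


I = area * current density, then convert mA → A (÷1000)
I = 2002 * 18 / 1000 = 36.04 A

36.04 A


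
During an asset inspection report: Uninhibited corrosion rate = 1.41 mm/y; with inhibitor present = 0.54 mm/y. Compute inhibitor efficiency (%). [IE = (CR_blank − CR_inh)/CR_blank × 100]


Apply the inhibitor-efficiency definition: IE = (CR_blank − CR_inh)/CR_blank × 100
IE = (1.41 − 0.54) / 1.41 × 100
IE = 0.87 / 1.41 × 100 = 61.7 %

61.7 %


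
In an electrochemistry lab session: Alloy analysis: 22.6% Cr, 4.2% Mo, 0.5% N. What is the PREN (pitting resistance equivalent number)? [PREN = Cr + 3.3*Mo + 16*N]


Apply the PREN formula: PREN = Cr + 3.3*Mo + 16*N
PREN = 22.6 + 3.3*4.2 + 16*0.5
PREN = 22.6 + 13.86 + 8.0 = 44.46

44.46


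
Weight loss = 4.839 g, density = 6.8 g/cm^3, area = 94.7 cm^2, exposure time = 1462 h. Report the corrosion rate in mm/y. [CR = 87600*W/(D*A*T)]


Apply the mm/y weight-loss relation: CR = 87600 * W / (D * A * T)
Numerator: 87600 * 4.839 = 423896.4
Denominator: 6.8 * 94.7 * 1462 = 941469.52
CR = 423896.4 / 941469.52 = 0.45025 mm/y

0.45025 mm/y
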